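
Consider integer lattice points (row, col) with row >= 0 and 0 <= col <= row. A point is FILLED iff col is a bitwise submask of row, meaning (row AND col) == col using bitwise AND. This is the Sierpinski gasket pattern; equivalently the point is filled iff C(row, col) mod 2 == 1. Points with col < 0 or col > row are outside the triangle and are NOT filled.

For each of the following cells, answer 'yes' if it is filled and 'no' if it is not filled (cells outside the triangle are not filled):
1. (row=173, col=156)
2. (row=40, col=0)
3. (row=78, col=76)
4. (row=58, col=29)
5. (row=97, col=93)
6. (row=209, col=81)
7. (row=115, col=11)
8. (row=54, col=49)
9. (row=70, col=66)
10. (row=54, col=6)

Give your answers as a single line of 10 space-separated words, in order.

Answer: no yes yes no no yes no no yes yes

Derivation:
(173,156): row=0b10101101, col=0b10011100, row AND col = 0b10001100 = 140; 140 != 156 -> empty
(40,0): row=0b101000, col=0b0, row AND col = 0b0 = 0; 0 == 0 -> filled
(78,76): row=0b1001110, col=0b1001100, row AND col = 0b1001100 = 76; 76 == 76 -> filled
(58,29): row=0b111010, col=0b11101, row AND col = 0b11000 = 24; 24 != 29 -> empty
(97,93): row=0b1100001, col=0b1011101, row AND col = 0b1000001 = 65; 65 != 93 -> empty
(209,81): row=0b11010001, col=0b1010001, row AND col = 0b1010001 = 81; 81 == 81 -> filled
(115,11): row=0b1110011, col=0b1011, row AND col = 0b11 = 3; 3 != 11 -> empty
(54,49): row=0b110110, col=0b110001, row AND col = 0b110000 = 48; 48 != 49 -> empty
(70,66): row=0b1000110, col=0b1000010, row AND col = 0b1000010 = 66; 66 == 66 -> filled
(54,6): row=0b110110, col=0b110, row AND col = 0b110 = 6; 6 == 6 -> filled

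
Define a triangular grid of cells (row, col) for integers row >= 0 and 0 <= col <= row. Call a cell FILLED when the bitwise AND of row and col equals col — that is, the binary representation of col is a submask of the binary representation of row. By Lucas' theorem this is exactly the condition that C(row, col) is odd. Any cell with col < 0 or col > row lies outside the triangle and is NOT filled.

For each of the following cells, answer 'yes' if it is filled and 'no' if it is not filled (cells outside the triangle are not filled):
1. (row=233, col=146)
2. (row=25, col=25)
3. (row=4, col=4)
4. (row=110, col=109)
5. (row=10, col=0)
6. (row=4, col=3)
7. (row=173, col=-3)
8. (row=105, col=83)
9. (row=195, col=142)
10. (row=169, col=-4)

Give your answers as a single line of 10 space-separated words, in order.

(233,146): row=0b11101001, col=0b10010010, row AND col = 0b10000000 = 128; 128 != 146 -> empty
(25,25): row=0b11001, col=0b11001, row AND col = 0b11001 = 25; 25 == 25 -> filled
(4,4): row=0b100, col=0b100, row AND col = 0b100 = 4; 4 == 4 -> filled
(110,109): row=0b1101110, col=0b1101101, row AND col = 0b1101100 = 108; 108 != 109 -> empty
(10,0): row=0b1010, col=0b0, row AND col = 0b0 = 0; 0 == 0 -> filled
(4,3): row=0b100, col=0b11, row AND col = 0b0 = 0; 0 != 3 -> empty
(173,-3): col outside [0, 173] -> not filled
(105,83): row=0b1101001, col=0b1010011, row AND col = 0b1000001 = 65; 65 != 83 -> empty
(195,142): row=0b11000011, col=0b10001110, row AND col = 0b10000010 = 130; 130 != 142 -> empty
(169,-4): col outside [0, 169] -> not filled

Answer: no yes yes no yes no no no no no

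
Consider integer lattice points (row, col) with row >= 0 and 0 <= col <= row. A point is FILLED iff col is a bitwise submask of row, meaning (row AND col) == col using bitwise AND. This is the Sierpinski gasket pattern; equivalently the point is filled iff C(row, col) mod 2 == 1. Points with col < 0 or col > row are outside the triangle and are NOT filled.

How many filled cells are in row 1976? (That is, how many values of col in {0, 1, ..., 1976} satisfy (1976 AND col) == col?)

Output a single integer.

Answer: 128

Derivation:
1976 in binary = 11110111000
popcount(1976) = number of 1-bits in 11110111000 = 7
A col c satisfies (1976 AND c) == c iff every set bit of c is also set in 1976; each of the 7 set bits of 1976 can independently be on or off in c.
count = 2^7 = 128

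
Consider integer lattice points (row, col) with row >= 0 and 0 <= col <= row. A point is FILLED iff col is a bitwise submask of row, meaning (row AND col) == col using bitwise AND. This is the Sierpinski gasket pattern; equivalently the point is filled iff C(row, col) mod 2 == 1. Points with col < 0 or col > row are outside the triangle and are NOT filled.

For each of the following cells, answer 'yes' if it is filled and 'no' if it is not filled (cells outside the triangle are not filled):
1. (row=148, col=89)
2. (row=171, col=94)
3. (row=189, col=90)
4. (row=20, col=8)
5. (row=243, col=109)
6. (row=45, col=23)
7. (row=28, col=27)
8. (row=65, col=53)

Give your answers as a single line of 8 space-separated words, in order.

(148,89): row=0b10010100, col=0b1011001, row AND col = 0b10000 = 16; 16 != 89 -> empty
(171,94): row=0b10101011, col=0b1011110, row AND col = 0b1010 = 10; 10 != 94 -> empty
(189,90): row=0b10111101, col=0b1011010, row AND col = 0b11000 = 24; 24 != 90 -> empty
(20,8): row=0b10100, col=0b1000, row AND col = 0b0 = 0; 0 != 8 -> empty
(243,109): row=0b11110011, col=0b1101101, row AND col = 0b1100001 = 97; 97 != 109 -> empty
(45,23): row=0b101101, col=0b10111, row AND col = 0b101 = 5; 5 != 23 -> empty
(28,27): row=0b11100, col=0b11011, row AND col = 0b11000 = 24; 24 != 27 -> empty
(65,53): row=0b1000001, col=0b110101, row AND col = 0b1 = 1; 1 != 53 -> empty

Answer: no no no no no no no no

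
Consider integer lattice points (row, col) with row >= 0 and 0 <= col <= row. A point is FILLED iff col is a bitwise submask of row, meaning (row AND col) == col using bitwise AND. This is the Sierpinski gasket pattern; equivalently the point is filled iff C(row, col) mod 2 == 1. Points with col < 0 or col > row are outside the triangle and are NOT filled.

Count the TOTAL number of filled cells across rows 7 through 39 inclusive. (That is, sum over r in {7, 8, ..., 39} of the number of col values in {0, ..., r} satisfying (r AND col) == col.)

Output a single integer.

r7=111 pc3: +8 =8
r8=1000 pc1: +2 =10
r9=1001 pc2: +4 =14
r10=1010 pc2: +4 =18
r11=1011 pc3: +8 =26
r12=1100 pc2: +4 =30
r13=1101 pc3: +8 =38
r14=1110 pc3: +8 =46
r15=1111 pc4: +16 =62
r16=10000 pc1: +2 =64
r17=10001 pc2: +4 =68
r18=10010 pc2: +4 =72
r19=10011 pc3: +8 =80
r20=10100 pc2: +4 =84
r21=10101 pc3: +8 =92
r22=10110 pc3: +8 =100
r23=10111 pc4: +16 =116
r24=11000 pc2: +4 =120
r25=11001 pc3: +8 =128
r26=11010 pc3: +8 =136
r27=11011 pc4: +16 =152
r28=11100 pc3: +8 =160
r29=11101 pc4: +16 =176
r30=11110 pc4: +16 =192
r31=11111 pc5: +32 =224
r32=100000 pc1: +2 =226
r33=100001 pc2: +4 =230
r34=100010 pc2: +4 =234
r35=100011 pc3: +8 =242
r36=100100 pc2: +4 =246
r37=100101 pc3: +8 =254
r38=100110 pc3: +8 =262
r39=100111 pc4: +16 =278

Answer: 278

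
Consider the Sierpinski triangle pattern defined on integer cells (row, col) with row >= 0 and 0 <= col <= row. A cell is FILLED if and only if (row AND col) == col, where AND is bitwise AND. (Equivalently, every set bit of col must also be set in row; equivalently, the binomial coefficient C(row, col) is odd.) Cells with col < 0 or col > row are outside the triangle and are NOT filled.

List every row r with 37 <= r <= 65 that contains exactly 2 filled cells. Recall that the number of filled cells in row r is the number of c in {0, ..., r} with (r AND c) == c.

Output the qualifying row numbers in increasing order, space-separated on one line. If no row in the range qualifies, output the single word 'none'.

Row r has 2^popcount(r) filled cells, so we need popcount(r) = log2(2) = 1.
Scan r = 37..65 and keep those with exactly 1 one-bits:
r=37=100101 popcount=3 -> skip
r=38=100110 popcount=3 -> skip
r=39=100111 popcount=4 -> skip
r=40=101000 popcount=2 -> skip
r=41=101001 popcount=3 -> skip
r=42=101010 popcount=3 -> skip
r=43=101011 popcount=4 -> skip
r=44=101100 popcount=3 -> skip
r=45=101101 popcount=4 -> skip
r=46=101110 popcount=4 -> skip
r=47=101111 popcount=5 -> skip
r=48=110000 popcount=2 -> skip
r=49=110001 popcount=3 -> skip
r=50=110010 popcount=3 -> skip
r=51=110011 popcount=4 -> skip
r=52=110100 popcount=3 -> skip
r=53=110101 popcount=4 -> skip
r=54=110110 popcount=4 -> skip
r=55=110111 popcount=5 -> skip
r=56=111000 popcount=3 -> skip
r=57=111001 popcount=4 -> skip
r=58=111010 popcount=4 -> skip
r=59=111011 popcount=5 -> skip
r=60=111100 popcount=4 -> skip
r=61=111101 popcount=5 -> skip
r=62=111110 popcount=5 -> skip
r=63=111111 popcount=6 -> skip
r=64=1000000 popcount=1 -> KEEP
r=65=1000001 popcount=2 -> skip
Kept rows: 64

Answer: 64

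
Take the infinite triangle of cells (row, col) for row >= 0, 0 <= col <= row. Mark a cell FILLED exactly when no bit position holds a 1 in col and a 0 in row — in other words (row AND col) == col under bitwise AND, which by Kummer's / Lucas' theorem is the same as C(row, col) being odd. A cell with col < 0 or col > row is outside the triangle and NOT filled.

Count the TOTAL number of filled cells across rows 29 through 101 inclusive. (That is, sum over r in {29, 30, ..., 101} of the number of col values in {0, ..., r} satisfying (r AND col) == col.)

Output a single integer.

r29=11101 pc4: +16 =16
r30=11110 pc4: +16 =32
r31=11111 pc5: +32 =64
r32=100000 pc1: +2 =66
r33=100001 pc2: +4 =70
r34=100010 pc2: +4 =74
r35=100011 pc3: +8 =82
r36=100100 pc2: +4 =86
r37=100101 pc3: +8 =94
r38=100110 pc3: +8 =102
r39=100111 pc4: +16 =118
r40=101000 pc2: +4 =122
r41=101001 pc3: +8 =130
r42=101010 pc3: +8 =138
r43=101011 pc4: +16 =154
r44=101100 pc3: +8 =162
r45=101101 pc4: +16 =178
r46=101110 pc4: +16 =194
r47=101111 pc5: +32 =226
r48=110000 pc2: +4 =230
r49=110001 pc3: +8 =238
r50=110010 pc3: +8 =246
r51=110011 pc4: +16 =262
r52=110100 pc3: +8 =270
r53=110101 pc4: +16 =286
r54=110110 pc4: +16 =302
r55=110111 pc5: +32 =334
r56=111000 pc3: +8 =342
r57=111001 pc4: +16 =358
r58=111010 pc4: +16 =374
r59=111011 pc5: +32 =406
r60=111100 pc4: +16 =422
r61=111101 pc5: +32 =454
r62=111110 pc5: +32 =486
r63=111111 pc6: +64 =550
r64=1000000 pc1: +2 =552
r65=1000001 pc2: +4 =556
r66=1000010 pc2: +4 =560
r67=1000011 pc3: +8 =568
r68=1000100 pc2: +4 =572
r69=1000101 pc3: +8 =580
r70=1000110 pc3: +8 =588
r71=1000111 pc4: +16 =604
r72=1001000 pc2: +4 =608
r73=1001001 pc3: +8 =616
r74=1001010 pc3: +8 =624
r75=1001011 pc4: +16 =640
r76=1001100 pc3: +8 =648
r77=1001101 pc4: +16 =664
r78=1001110 pc4: +16 =680
r79=1001111 pc5: +32 =712
r80=1010000 pc2: +4 =716
r81=1010001 pc3: +8 =724
r82=1010010 pc3: +8 =732
r83=1010011 pc4: +16 =748
r84=1010100 pc3: +8 =756
r85=1010101 pc4: +16 =772
r86=1010110 pc4: +16 =788
r87=1010111 pc5: +32 =820
r88=1011000 pc3: +8 =828
r89=1011001 pc4: +16 =844
r90=1011010 pc4: +16 =860
r91=1011011 pc5: +32 =892
r92=1011100 pc4: +16 =908
r93=1011101 pc5: +32 =940
r94=1011110 pc5: +32 =972
r95=1011111 pc6: +64 =1036
r96=1100000 pc2: +4 =1040
r97=1100001 pc3: +8 =1048
r98=1100010 pc3: +8 =1056
r99=1100011 pc4: +16 =1072
r100=1100100 pc3: +8 =1080
r101=1100101 pc4: +16 =1096

Answer: 1096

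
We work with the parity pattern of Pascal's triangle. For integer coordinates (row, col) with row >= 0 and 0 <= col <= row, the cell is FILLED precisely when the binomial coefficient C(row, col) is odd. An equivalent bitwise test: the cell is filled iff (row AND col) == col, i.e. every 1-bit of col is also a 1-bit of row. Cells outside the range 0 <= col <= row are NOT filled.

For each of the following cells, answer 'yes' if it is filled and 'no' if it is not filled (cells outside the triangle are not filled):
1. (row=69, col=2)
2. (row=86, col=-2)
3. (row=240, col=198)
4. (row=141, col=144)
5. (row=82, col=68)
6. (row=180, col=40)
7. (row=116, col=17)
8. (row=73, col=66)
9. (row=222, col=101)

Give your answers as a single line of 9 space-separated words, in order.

Answer: no no no no no no no no no

Derivation:
(69,2): row=0b1000101, col=0b10, row AND col = 0b0 = 0; 0 != 2 -> empty
(86,-2): col outside [0, 86] -> not filled
(240,198): row=0b11110000, col=0b11000110, row AND col = 0b11000000 = 192; 192 != 198 -> empty
(141,144): col outside [0, 141] -> not filled
(82,68): row=0b1010010, col=0b1000100, row AND col = 0b1000000 = 64; 64 != 68 -> empty
(180,40): row=0b10110100, col=0b101000, row AND col = 0b100000 = 32; 32 != 40 -> empty
(116,17): row=0b1110100, col=0b10001, row AND col = 0b10000 = 16; 16 != 17 -> empty
(73,66): row=0b1001001, col=0b1000010, row AND col = 0b1000000 = 64; 64 != 66 -> empty
(222,101): row=0b11011110, col=0b1100101, row AND col = 0b1000100 = 68; 68 != 101 -> empty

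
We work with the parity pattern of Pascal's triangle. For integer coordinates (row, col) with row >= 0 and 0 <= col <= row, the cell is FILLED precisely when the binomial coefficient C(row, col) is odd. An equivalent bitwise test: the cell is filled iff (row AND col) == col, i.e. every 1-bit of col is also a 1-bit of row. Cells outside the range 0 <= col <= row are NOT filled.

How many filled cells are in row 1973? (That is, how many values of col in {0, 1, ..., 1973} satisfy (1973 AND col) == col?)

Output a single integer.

1973 in binary = 11110110101
popcount(1973) = number of 1-bits in 11110110101 = 8
A col c satisfies (1973 AND c) == c iff every set bit of c is also set in 1973; each of the 8 set bits of 1973 can independently be on or off in c.
count = 2^8 = 256

Answer: 256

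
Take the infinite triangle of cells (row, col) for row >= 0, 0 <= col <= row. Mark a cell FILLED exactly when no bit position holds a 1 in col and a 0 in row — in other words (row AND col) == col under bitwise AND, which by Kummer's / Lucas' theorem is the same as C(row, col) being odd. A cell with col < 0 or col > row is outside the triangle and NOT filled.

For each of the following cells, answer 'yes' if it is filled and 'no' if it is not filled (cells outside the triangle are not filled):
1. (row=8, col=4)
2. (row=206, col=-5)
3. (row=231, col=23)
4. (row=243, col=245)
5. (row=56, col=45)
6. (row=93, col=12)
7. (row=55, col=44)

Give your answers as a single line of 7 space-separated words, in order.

Answer: no no no no no yes no

Derivation:
(8,4): row=0b1000, col=0b100, row AND col = 0b0 = 0; 0 != 4 -> empty
(206,-5): col outside [0, 206] -> not filled
(231,23): row=0b11100111, col=0b10111, row AND col = 0b111 = 7; 7 != 23 -> empty
(243,245): col outside [0, 243] -> not filled
(56,45): row=0b111000, col=0b101101, row AND col = 0b101000 = 40; 40 != 45 -> empty
(93,12): row=0b1011101, col=0b1100, row AND col = 0b1100 = 12; 12 == 12 -> filled
(55,44): row=0b110111, col=0b101100, row AND col = 0b100100 = 36; 36 != 44 -> empty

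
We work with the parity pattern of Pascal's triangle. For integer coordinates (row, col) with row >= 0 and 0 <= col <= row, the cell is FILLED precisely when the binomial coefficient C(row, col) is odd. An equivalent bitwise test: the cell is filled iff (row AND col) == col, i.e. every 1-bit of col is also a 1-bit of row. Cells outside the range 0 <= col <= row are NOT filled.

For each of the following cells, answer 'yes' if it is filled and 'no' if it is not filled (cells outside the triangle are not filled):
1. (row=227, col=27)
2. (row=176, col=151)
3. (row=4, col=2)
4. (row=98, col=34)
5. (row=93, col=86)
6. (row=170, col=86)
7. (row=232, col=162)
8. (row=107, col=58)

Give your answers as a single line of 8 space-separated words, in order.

Answer: no no no yes no no no no

Derivation:
(227,27): row=0b11100011, col=0b11011, row AND col = 0b11 = 3; 3 != 27 -> empty
(176,151): row=0b10110000, col=0b10010111, row AND col = 0b10010000 = 144; 144 != 151 -> empty
(4,2): row=0b100, col=0b10, row AND col = 0b0 = 0; 0 != 2 -> empty
(98,34): row=0b1100010, col=0b100010, row AND col = 0b100010 = 34; 34 == 34 -> filled
(93,86): row=0b1011101, col=0b1010110, row AND col = 0b1010100 = 84; 84 != 86 -> empty
(170,86): row=0b10101010, col=0b1010110, row AND col = 0b10 = 2; 2 != 86 -> empty
(232,162): row=0b11101000, col=0b10100010, row AND col = 0b10100000 = 160; 160 != 162 -> empty
(107,58): row=0b1101011, col=0b111010, row AND col = 0b101010 = 42; 42 != 58 -> empty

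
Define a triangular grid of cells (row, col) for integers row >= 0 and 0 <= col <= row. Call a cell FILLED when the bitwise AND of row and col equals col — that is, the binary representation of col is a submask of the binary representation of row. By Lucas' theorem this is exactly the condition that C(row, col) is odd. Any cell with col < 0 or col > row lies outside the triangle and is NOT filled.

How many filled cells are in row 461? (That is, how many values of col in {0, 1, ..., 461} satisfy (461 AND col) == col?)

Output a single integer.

Answer: 64

Derivation:
461 in binary = 111001101
popcount(461) = number of 1-bits in 111001101 = 6
A col c satisfies (461 AND c) == c iff every set bit of c is also set in 461; each of the 6 set bits of 461 can independently be on or off in c.
count = 2^6 = 64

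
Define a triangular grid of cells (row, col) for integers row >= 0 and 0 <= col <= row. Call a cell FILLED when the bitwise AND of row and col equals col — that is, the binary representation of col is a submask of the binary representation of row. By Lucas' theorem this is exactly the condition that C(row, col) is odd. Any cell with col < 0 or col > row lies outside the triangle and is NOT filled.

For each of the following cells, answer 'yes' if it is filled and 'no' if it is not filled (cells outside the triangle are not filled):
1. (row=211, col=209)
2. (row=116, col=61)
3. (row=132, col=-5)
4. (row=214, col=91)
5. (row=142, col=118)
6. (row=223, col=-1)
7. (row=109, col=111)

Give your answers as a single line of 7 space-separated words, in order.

(211,209): row=0b11010011, col=0b11010001, row AND col = 0b11010001 = 209; 209 == 209 -> filled
(116,61): row=0b1110100, col=0b111101, row AND col = 0b110100 = 52; 52 != 61 -> empty
(132,-5): col outside [0, 132] -> not filled
(214,91): row=0b11010110, col=0b1011011, row AND col = 0b1010010 = 82; 82 != 91 -> empty
(142,118): row=0b10001110, col=0b1110110, row AND col = 0b110 = 6; 6 != 118 -> empty
(223,-1): col outside [0, 223] -> not filled
(109,111): col outside [0, 109] -> not filled

Answer: yes no no no no no no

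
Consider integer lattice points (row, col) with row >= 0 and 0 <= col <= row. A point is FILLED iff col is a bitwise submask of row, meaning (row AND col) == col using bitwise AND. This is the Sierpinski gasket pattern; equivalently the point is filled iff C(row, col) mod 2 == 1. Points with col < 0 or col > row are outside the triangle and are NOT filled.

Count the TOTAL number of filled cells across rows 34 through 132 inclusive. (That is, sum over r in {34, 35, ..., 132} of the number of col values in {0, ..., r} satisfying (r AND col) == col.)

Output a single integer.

r34=100010 pc2: +4 =4
r35=100011 pc3: +8 =12
r36=100100 pc2: +4 =16
r37=100101 pc3: +8 =24
r38=100110 pc3: +8 =32
r39=100111 pc4: +16 =48
r40=101000 pc2: +4 =52
r41=101001 pc3: +8 =60
r42=101010 pc3: +8 =68
r43=101011 pc4: +16 =84
r44=101100 pc3: +8 =92
r45=101101 pc4: +16 =108
r46=101110 pc4: +16 =124
r47=101111 pc5: +32 =156
r48=110000 pc2: +4 =160
r49=110001 pc3: +8 =168
r50=110010 pc3: +8 =176
r51=110011 pc4: +16 =192
r52=110100 pc3: +8 =200
r53=110101 pc4: +16 =216
r54=110110 pc4: +16 =232
r55=110111 pc5: +32 =264
r56=111000 pc3: +8 =272
r57=111001 pc4: +16 =288
r58=111010 pc4: +16 =304
r59=111011 pc5: +32 =336
r60=111100 pc4: +16 =352
r61=111101 pc5: +32 =384
r62=111110 pc5: +32 =416
r63=111111 pc6: +64 =480
r64=1000000 pc1: +2 =482
r65=1000001 pc2: +4 =486
r66=1000010 pc2: +4 =490
r67=1000011 pc3: +8 =498
r68=1000100 pc2: +4 =502
r69=1000101 pc3: +8 =510
r70=1000110 pc3: +8 =518
r71=1000111 pc4: +16 =534
r72=1001000 pc2: +4 =538
r73=1001001 pc3: +8 =546
r74=1001010 pc3: +8 =554
r75=1001011 pc4: +16 =570
r76=1001100 pc3: +8 =578
r77=1001101 pc4: +16 =594
r78=1001110 pc4: +16 =610
r79=1001111 pc5: +32 =642
r80=1010000 pc2: +4 =646
r81=1010001 pc3: +8 =654
r82=1010010 pc3: +8 =662
r83=1010011 pc4: +16 =678
r84=1010100 pc3: +8 =686
r85=1010101 pc4: +16 =702
r86=1010110 pc4: +16 =718
r87=1010111 pc5: +32 =750
r88=1011000 pc3: +8 =758
r89=1011001 pc4: +16 =774
r90=1011010 pc4: +16 =790
r91=1011011 pc5: +32 =822
r92=1011100 pc4: +16 =838
r93=1011101 pc5: +32 =870
r94=1011110 pc5: +32 =902
r95=1011111 pc6: +64 =966
r96=1100000 pc2: +4 =970
r97=1100001 pc3: +8 =978
r98=1100010 pc3: +8 =986
r99=1100011 pc4: +16 =1002
r100=1100100 pc3: +8 =1010
r101=1100101 pc4: +16 =1026
r102=1100110 pc4: +16 =1042
r103=1100111 pc5: +32 =1074
r104=1101000 pc3: +8 =1082
r105=1101001 pc4: +16 =1098
r106=1101010 pc4: +16 =1114
r107=1101011 pc5: +32 =1146
r108=1101100 pc4: +16 =1162
r109=1101101 pc5: +32 =1194
r110=1101110 pc5: +32 =1226
r111=1101111 pc6: +64 =1290
r112=1110000 pc3: +8 =1298
r113=1110001 pc4: +16 =1314
r114=1110010 pc4: +16 =1330
r115=1110011 pc5: +32 =1362
r116=1110100 pc4: +16 =1378
r117=1110101 pc5: +32 =1410
r118=1110110 pc5: +32 =1442
r119=1110111 pc6: +64 =1506
r120=1111000 pc4: +16 =1522
r121=1111001 pc5: +32 =1554
r122=1111010 pc5: +32 =1586
r123=1111011 pc6: +64 =1650
r124=1111100 pc5: +32 =1682
r125=1111101 pc6: +64 =1746
r126=1111110 pc6: +64 =1810
r127=1111111 pc7: +128 =1938
r128=10000000 pc1: +2 =1940
r129=10000001 pc2: +4 =1944
r130=10000010 pc2: +4 =1948
r131=10000011 pc3: +8 =1956
r132=10000100 pc2: +4 =1960

Answer: 1960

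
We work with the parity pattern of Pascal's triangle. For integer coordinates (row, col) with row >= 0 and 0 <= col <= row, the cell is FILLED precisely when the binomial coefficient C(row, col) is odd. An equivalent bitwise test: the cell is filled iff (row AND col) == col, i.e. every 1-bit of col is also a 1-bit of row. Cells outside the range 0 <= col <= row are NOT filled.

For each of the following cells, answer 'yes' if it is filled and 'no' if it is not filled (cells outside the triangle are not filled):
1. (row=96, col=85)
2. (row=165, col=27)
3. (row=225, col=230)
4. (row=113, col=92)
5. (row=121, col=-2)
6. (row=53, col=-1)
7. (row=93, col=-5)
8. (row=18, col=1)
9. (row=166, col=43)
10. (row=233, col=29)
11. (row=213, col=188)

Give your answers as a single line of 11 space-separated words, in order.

Answer: no no no no no no no no no no no

Derivation:
(96,85): row=0b1100000, col=0b1010101, row AND col = 0b1000000 = 64; 64 != 85 -> empty
(165,27): row=0b10100101, col=0b11011, row AND col = 0b1 = 1; 1 != 27 -> empty
(225,230): col outside [0, 225] -> not filled
(113,92): row=0b1110001, col=0b1011100, row AND col = 0b1010000 = 80; 80 != 92 -> empty
(121,-2): col outside [0, 121] -> not filled
(53,-1): col outside [0, 53] -> not filled
(93,-5): col outside [0, 93] -> not filled
(18,1): row=0b10010, col=0b1, row AND col = 0b0 = 0; 0 != 1 -> empty
(166,43): row=0b10100110, col=0b101011, row AND col = 0b100010 = 34; 34 != 43 -> empty
(233,29): row=0b11101001, col=0b11101, row AND col = 0b1001 = 9; 9 != 29 -> empty
(213,188): row=0b11010101, col=0b10111100, row AND col = 0b10010100 = 148; 148 != 188 -> empty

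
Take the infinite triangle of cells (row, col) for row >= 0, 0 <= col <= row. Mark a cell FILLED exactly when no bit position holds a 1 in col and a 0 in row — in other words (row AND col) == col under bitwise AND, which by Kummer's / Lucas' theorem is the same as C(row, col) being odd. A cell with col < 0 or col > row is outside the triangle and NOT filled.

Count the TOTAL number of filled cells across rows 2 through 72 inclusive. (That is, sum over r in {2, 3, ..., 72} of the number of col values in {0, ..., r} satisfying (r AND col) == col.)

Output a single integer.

r2=10 pc1: +2 =2
r3=11 pc2: +4 =6
r4=100 pc1: +2 =8
r5=101 pc2: +4 =12
r6=110 pc2: +4 =16
r7=111 pc3: +8 =24
r8=1000 pc1: +2 =26
r9=1001 pc2: +4 =30
r10=1010 pc2: +4 =34
r11=1011 pc3: +8 =42
r12=1100 pc2: +4 =46
r13=1101 pc3: +8 =54
r14=1110 pc3: +8 =62
r15=1111 pc4: +16 =78
r16=10000 pc1: +2 =80
r17=10001 pc2: +4 =84
r18=10010 pc2: +4 =88
r19=10011 pc3: +8 =96
r20=10100 pc2: +4 =100
r21=10101 pc3: +8 =108
r22=10110 pc3: +8 =116
r23=10111 pc4: +16 =132
r24=11000 pc2: +4 =136
r25=11001 pc3: +8 =144
r26=11010 pc3: +8 =152
r27=11011 pc4: +16 =168
r28=11100 pc3: +8 =176
r29=11101 pc4: +16 =192
r30=11110 pc4: +16 =208
r31=11111 pc5: +32 =240
r32=100000 pc1: +2 =242
r33=100001 pc2: +4 =246
r34=100010 pc2: +4 =250
r35=100011 pc3: +8 =258
r36=100100 pc2: +4 =262
r37=100101 pc3: +8 =270
r38=100110 pc3: +8 =278
r39=100111 pc4: +16 =294
r40=101000 pc2: +4 =298
r41=101001 pc3: +8 =306
r42=101010 pc3: +8 =314
r43=101011 pc4: +16 =330
r44=101100 pc3: +8 =338
r45=101101 pc4: +16 =354
r46=101110 pc4: +16 =370
r47=101111 pc5: +32 =402
r48=110000 pc2: +4 =406
r49=110001 pc3: +8 =414
r50=110010 pc3: +8 =422
r51=110011 pc4: +16 =438
r52=110100 pc3: +8 =446
r53=110101 pc4: +16 =462
r54=110110 pc4: +16 =478
r55=110111 pc5: +32 =510
r56=111000 pc3: +8 =518
r57=111001 pc4: +16 =534
r58=111010 pc4: +16 =550
r59=111011 pc5: +32 =582
r60=111100 pc4: +16 =598
r61=111101 pc5: +32 =630
r62=111110 pc5: +32 =662
r63=111111 pc6: +64 =726
r64=1000000 pc1: +2 =728
r65=1000001 pc2: +4 =732
r66=1000010 pc2: +4 =736
r67=1000011 pc3: +8 =744
r68=1000100 pc2: +4 =748
r69=1000101 pc3: +8 =756
r70=1000110 pc3: +8 =764
r71=1000111 pc4: +16 =780
r72=1001000 pc2: +4 =784

Answer: 784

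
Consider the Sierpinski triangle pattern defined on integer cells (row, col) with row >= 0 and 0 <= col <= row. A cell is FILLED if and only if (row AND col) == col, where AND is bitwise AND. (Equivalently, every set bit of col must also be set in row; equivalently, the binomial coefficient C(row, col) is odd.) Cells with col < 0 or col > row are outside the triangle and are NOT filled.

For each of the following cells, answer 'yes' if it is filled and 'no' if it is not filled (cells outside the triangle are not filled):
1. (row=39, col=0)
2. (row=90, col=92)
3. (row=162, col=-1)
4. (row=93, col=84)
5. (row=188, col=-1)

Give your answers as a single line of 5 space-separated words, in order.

Answer: yes no no yes no

Derivation:
(39,0): row=0b100111, col=0b0, row AND col = 0b0 = 0; 0 == 0 -> filled
(90,92): col outside [0, 90] -> not filled
(162,-1): col outside [0, 162] -> not filled
(93,84): row=0b1011101, col=0b1010100, row AND col = 0b1010100 = 84; 84 == 84 -> filled
(188,-1): col outside [0, 188] -> not filled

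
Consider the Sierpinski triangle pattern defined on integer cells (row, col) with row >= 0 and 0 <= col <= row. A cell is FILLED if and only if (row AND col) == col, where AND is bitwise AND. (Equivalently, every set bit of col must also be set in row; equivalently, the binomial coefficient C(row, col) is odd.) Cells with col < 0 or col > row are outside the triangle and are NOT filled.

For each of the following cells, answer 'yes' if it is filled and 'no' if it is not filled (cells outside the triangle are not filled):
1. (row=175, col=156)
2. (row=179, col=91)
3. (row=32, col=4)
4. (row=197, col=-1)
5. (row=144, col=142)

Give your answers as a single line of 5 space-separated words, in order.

(175,156): row=0b10101111, col=0b10011100, row AND col = 0b10001100 = 140; 140 != 156 -> empty
(179,91): row=0b10110011, col=0b1011011, row AND col = 0b10011 = 19; 19 != 91 -> empty
(32,4): row=0b100000, col=0b100, row AND col = 0b0 = 0; 0 != 4 -> empty
(197,-1): col outside [0, 197] -> not filled
(144,142): row=0b10010000, col=0b10001110, row AND col = 0b10000000 = 128; 128 != 142 -> empty

Answer: no no no no no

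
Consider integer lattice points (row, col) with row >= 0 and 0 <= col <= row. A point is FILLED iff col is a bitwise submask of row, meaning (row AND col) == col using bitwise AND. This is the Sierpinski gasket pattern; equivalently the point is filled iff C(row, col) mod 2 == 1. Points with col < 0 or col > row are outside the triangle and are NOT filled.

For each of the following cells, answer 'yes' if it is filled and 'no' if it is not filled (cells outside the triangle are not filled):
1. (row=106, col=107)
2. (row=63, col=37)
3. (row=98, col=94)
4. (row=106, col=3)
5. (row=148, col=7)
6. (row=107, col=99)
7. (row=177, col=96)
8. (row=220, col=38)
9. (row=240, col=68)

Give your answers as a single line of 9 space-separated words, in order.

(106,107): col outside [0, 106] -> not filled
(63,37): row=0b111111, col=0b100101, row AND col = 0b100101 = 37; 37 == 37 -> filled
(98,94): row=0b1100010, col=0b1011110, row AND col = 0b1000010 = 66; 66 != 94 -> empty
(106,3): row=0b1101010, col=0b11, row AND col = 0b10 = 2; 2 != 3 -> empty
(148,7): row=0b10010100, col=0b111, row AND col = 0b100 = 4; 4 != 7 -> empty
(107,99): row=0b1101011, col=0b1100011, row AND col = 0b1100011 = 99; 99 == 99 -> filled
(177,96): row=0b10110001, col=0b1100000, row AND col = 0b100000 = 32; 32 != 96 -> empty
(220,38): row=0b11011100, col=0b100110, row AND col = 0b100 = 4; 4 != 38 -> empty
(240,68): row=0b11110000, col=0b1000100, row AND col = 0b1000000 = 64; 64 != 68 -> empty

Answer: no yes no no no yes no no no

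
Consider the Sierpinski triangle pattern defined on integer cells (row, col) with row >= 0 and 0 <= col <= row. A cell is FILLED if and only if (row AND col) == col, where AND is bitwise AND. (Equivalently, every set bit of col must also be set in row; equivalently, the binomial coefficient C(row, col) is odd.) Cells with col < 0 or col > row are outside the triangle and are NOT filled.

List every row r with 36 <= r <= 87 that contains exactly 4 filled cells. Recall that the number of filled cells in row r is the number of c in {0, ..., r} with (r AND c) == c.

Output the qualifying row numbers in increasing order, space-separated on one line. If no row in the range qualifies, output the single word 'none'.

Answer: 36 40 48 65 66 68 72 80

Derivation:
Row r has 2^popcount(r) filled cells, so we need popcount(r) = log2(4) = 2.
Scan r = 36..87 and keep those with exactly 2 one-bits:
r=36=100100 popcount=2 -> KEEP
r=37=100101 popcount=3 -> skip
r=38=100110 popcount=3 -> skip
r=39=100111 popcount=4 -> skip
r=40=101000 popcount=2 -> KEEP
r=41=101001 popcount=3 -> skip
r=42=101010 popcount=3 -> skip
r=43=101011 popcount=4 -> skip
r=44=101100 popcount=3 -> skip
r=45=101101 popcount=4 -> skip
r=46=101110 popcount=4 -> skip
r=47=101111 popcount=5 -> skip
r=48=110000 popcount=2 -> KEEP
r=49=110001 popcount=3 -> skip
r=50=110010 popcount=3 -> skip
r=51=110011 popcount=4 -> skip
r=52=110100 popcount=3 -> skip
r=53=110101 popcount=4 -> skip
r=54=110110 popcount=4 -> skip
r=55=110111 popcount=5 -> skip
r=56=111000 popcount=3 -> skip
r=57=111001 popcount=4 -> skip
r=58=111010 popcount=4 -> skip
r=59=111011 popcount=5 -> skip
r=60=111100 popcount=4 -> skip
r=61=111101 popcount=5 -> skip
r=62=111110 popcount=5 -> skip
r=63=111111 popcount=6 -> skip
r=64=1000000 popcount=1 -> skip
r=65=1000001 popcount=2 -> KEEP
r=66=1000010 popcount=2 -> KEEP
r=67=1000011 popcount=3 -> skip
r=68=1000100 popcount=2 -> KEEP
r=69=1000101 popcount=3 -> skip
r=70=1000110 popcount=3 -> skip
r=71=1000111 popcount=4 -> skip
r=72=1001000 popcount=2 -> KEEP
r=73=1001001 popcount=3 -> skip
r=74=1001010 popcount=3 -> skip
r=75=1001011 popcount=4 -> skip
r=76=1001100 popcount=3 -> skip
r=77=1001101 popcount=4 -> skip
r=78=1001110 popcount=4 -> skip
r=79=1001111 popcount=5 -> skip
r=80=1010000 popcount=2 -> KEEP
r=81=1010001 popcount=3 -> skip
r=82=1010010 popcount=3 -> skip
r=83=1010011 popcount=4 -> skip
r=84=1010100 popcount=3 -> skip
r=85=1010101 popcount=4 -> skip
r=86=1010110 popcount=4 -> skip
r=87=1010111 popcount=5 -> skip
Kept rows: 36 40 48 65 66 68 72 80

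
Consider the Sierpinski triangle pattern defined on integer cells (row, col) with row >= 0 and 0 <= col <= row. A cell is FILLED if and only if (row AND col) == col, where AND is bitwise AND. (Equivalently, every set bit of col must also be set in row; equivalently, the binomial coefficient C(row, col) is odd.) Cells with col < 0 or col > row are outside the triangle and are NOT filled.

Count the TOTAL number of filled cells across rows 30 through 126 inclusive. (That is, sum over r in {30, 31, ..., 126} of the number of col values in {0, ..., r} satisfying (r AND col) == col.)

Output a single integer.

r30=11110 pc4: +16 =16
r31=11111 pc5: +32 =48
r32=100000 pc1: +2 =50
r33=100001 pc2: +4 =54
r34=100010 pc2: +4 =58
r35=100011 pc3: +8 =66
r36=100100 pc2: +4 =70
r37=100101 pc3: +8 =78
r38=100110 pc3: +8 =86
r39=100111 pc4: +16 =102
r40=101000 pc2: +4 =106
r41=101001 pc3: +8 =114
r42=101010 pc3: +8 =122
r43=101011 pc4: +16 =138
r44=101100 pc3: +8 =146
r45=101101 pc4: +16 =162
r46=101110 pc4: +16 =178
r47=101111 pc5: +32 =210
r48=110000 pc2: +4 =214
r49=110001 pc3: +8 =222
r50=110010 pc3: +8 =230
r51=110011 pc4: +16 =246
r52=110100 pc3: +8 =254
r53=110101 pc4: +16 =270
r54=110110 pc4: +16 =286
r55=110111 pc5: +32 =318
r56=111000 pc3: +8 =326
r57=111001 pc4: +16 =342
r58=111010 pc4: +16 =358
r59=111011 pc5: +32 =390
r60=111100 pc4: +16 =406
r61=111101 pc5: +32 =438
r62=111110 pc5: +32 =470
r63=111111 pc6: +64 =534
r64=1000000 pc1: +2 =536
r65=1000001 pc2: +4 =540
r66=1000010 pc2: +4 =544
r67=1000011 pc3: +8 =552
r68=1000100 pc2: +4 =556
r69=1000101 pc3: +8 =564
r70=1000110 pc3: +8 =572
r71=1000111 pc4: +16 =588
r72=1001000 pc2: +4 =592
r73=1001001 pc3: +8 =600
r74=1001010 pc3: +8 =608
r75=1001011 pc4: +16 =624
r76=1001100 pc3: +8 =632
r77=1001101 pc4: +16 =648
r78=1001110 pc4: +16 =664
r79=1001111 pc5: +32 =696
r80=1010000 pc2: +4 =700
r81=1010001 pc3: +8 =708
r82=1010010 pc3: +8 =716
r83=1010011 pc4: +16 =732
r84=1010100 pc3: +8 =740
r85=1010101 pc4: +16 =756
r86=1010110 pc4: +16 =772
r87=1010111 pc5: +32 =804
r88=1011000 pc3: +8 =812
r89=1011001 pc4: +16 =828
r90=1011010 pc4: +16 =844
r91=1011011 pc5: +32 =876
r92=1011100 pc4: +16 =892
r93=1011101 pc5: +32 =924
r94=1011110 pc5: +32 =956
r95=1011111 pc6: +64 =1020
r96=1100000 pc2: +4 =1024
r97=1100001 pc3: +8 =1032
r98=1100010 pc3: +8 =1040
r99=1100011 pc4: +16 =1056
r100=1100100 pc3: +8 =1064
r101=1100101 pc4: +16 =1080
r102=1100110 pc4: +16 =1096
r103=1100111 pc5: +32 =1128
r104=1101000 pc3: +8 =1136
r105=1101001 pc4: +16 =1152
r106=1101010 pc4: +16 =1168
r107=1101011 pc5: +32 =1200
r108=1101100 pc4: +16 =1216
r109=1101101 pc5: +32 =1248
r110=1101110 pc5: +32 =1280
r111=1101111 pc6: +64 =1344
r112=1110000 pc3: +8 =1352
r113=1110001 pc4: +16 =1368
r114=1110010 pc4: +16 =1384
r115=1110011 pc5: +32 =1416
r116=1110100 pc4: +16 =1432
r117=1110101 pc5: +32 =1464
r118=1110110 pc5: +32 =1496
r119=1110111 pc6: +64 =1560
r120=1111000 pc4: +16 =1576
r121=1111001 pc5: +32 =1608
r122=1111010 pc5: +32 =1640
r123=1111011 pc6: +64 =1704
r124=1111100 pc5: +32 =1736
r125=1111101 pc6: +64 =1800
r126=1111110 pc6: +64 =1864

Answer: 1864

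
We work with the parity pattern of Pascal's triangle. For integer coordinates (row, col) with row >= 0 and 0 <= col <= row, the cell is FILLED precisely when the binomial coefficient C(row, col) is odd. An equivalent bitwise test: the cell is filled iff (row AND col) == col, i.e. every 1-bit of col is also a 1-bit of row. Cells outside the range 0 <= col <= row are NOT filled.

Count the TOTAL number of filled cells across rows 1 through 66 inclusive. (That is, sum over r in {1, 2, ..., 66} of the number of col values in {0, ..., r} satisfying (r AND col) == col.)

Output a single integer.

r1=1 pc1: +2 =2
r2=10 pc1: +2 =4
r3=11 pc2: +4 =8
r4=100 pc1: +2 =10
r5=101 pc2: +4 =14
r6=110 pc2: +4 =18
r7=111 pc3: +8 =26
r8=1000 pc1: +2 =28
r9=1001 pc2: +4 =32
r10=1010 pc2: +4 =36
r11=1011 pc3: +8 =44
r12=1100 pc2: +4 =48
r13=1101 pc3: +8 =56
r14=1110 pc3: +8 =64
r15=1111 pc4: +16 =80
r16=10000 pc1: +2 =82
r17=10001 pc2: +4 =86
r18=10010 pc2: +4 =90
r19=10011 pc3: +8 =98
r20=10100 pc2: +4 =102
r21=10101 pc3: +8 =110
r22=10110 pc3: +8 =118
r23=10111 pc4: +16 =134
r24=11000 pc2: +4 =138
r25=11001 pc3: +8 =146
r26=11010 pc3: +8 =154
r27=11011 pc4: +16 =170
r28=11100 pc3: +8 =178
r29=11101 pc4: +16 =194
r30=11110 pc4: +16 =210
r31=11111 pc5: +32 =242
r32=100000 pc1: +2 =244
r33=100001 pc2: +4 =248
r34=100010 pc2: +4 =252
r35=100011 pc3: +8 =260
r36=100100 pc2: +4 =264
r37=100101 pc3: +8 =272
r38=100110 pc3: +8 =280
r39=100111 pc4: +16 =296
r40=101000 pc2: +4 =300
r41=101001 pc3: +8 =308
r42=101010 pc3: +8 =316
r43=101011 pc4: +16 =332
r44=101100 pc3: +8 =340
r45=101101 pc4: +16 =356
r46=101110 pc4: +16 =372
r47=101111 pc5: +32 =404
r48=110000 pc2: +4 =408
r49=110001 pc3: +8 =416
r50=110010 pc3: +8 =424
r51=110011 pc4: +16 =440
r52=110100 pc3: +8 =448
r53=110101 pc4: +16 =464
r54=110110 pc4: +16 =480
r55=110111 pc5: +32 =512
r56=111000 pc3: +8 =520
r57=111001 pc4: +16 =536
r58=111010 pc4: +16 =552
r59=111011 pc5: +32 =584
r60=111100 pc4: +16 =600
r61=111101 pc5: +32 =632
r62=111110 pc5: +32 =664
r63=111111 pc6: +64 =728
r64=1000000 pc1: +2 =730
r65=1000001 pc2: +4 =734
r66=1000010 pc2: +4 =738

Answer: 738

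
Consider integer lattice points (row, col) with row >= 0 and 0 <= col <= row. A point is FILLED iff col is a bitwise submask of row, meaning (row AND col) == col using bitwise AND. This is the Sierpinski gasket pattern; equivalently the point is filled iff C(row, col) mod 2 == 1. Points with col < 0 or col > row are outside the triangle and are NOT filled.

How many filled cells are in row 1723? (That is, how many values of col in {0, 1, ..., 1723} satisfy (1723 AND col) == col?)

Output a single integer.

Answer: 256

Derivation:
1723 in binary = 11010111011
popcount(1723) = number of 1-bits in 11010111011 = 8
A col c satisfies (1723 AND c) == c iff every set bit of c is also set in 1723; each of the 8 set bits of 1723 can independently be on or off in c.
count = 2^8 = 256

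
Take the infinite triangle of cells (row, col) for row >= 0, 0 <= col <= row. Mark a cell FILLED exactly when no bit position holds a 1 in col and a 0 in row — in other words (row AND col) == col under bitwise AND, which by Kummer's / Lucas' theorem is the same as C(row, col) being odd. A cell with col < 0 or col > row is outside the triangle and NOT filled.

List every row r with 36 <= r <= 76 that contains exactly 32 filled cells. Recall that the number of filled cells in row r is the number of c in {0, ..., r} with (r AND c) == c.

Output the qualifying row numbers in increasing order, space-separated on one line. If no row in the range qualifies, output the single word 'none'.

Answer: 47 55 59 61 62

Derivation:
Row r has 2^popcount(r) filled cells, so we need popcount(r) = log2(32) = 5.
Scan r = 36..76 and keep those with exactly 5 one-bits:
r=36=100100 popcount=2 -> skip
r=37=100101 popcount=3 -> skip
r=38=100110 popcount=3 -> skip
r=39=100111 popcount=4 -> skip
r=40=101000 popcount=2 -> skip
r=41=101001 popcount=3 -> skip
r=42=101010 popcount=3 -> skip
r=43=101011 popcount=4 -> skip
r=44=101100 popcount=3 -> skip
r=45=101101 popcount=4 -> skip
r=46=101110 popcount=4 -> skip
r=47=101111 popcount=5 -> KEEP
r=48=110000 popcount=2 -> skip
r=49=110001 popcount=3 -> skip
r=50=110010 popcount=3 -> skip
r=51=110011 popcount=4 -> skip
r=52=110100 popcount=3 -> skip
r=53=110101 popcount=4 -> skip
r=54=110110 popcount=4 -> skip
r=55=110111 popcount=5 -> KEEP
r=56=111000 popcount=3 -> skip
r=57=111001 popcount=4 -> skip
r=58=111010 popcount=4 -> skip
r=59=111011 popcount=5 -> KEEP
r=60=111100 popcount=4 -> skip
r=61=111101 popcount=5 -> KEEP
r=62=111110 popcount=5 -> KEEP
r=63=111111 popcount=6 -> skip
r=64=1000000 popcount=1 -> skip
r=65=1000001 popcount=2 -> skip
r=66=1000010 popcount=2 -> skip
r=67=1000011 popcount=3 -> skip
r=68=1000100 popcount=2 -> skip
r=69=1000101 popcount=3 -> skip
r=70=1000110 popcount=3 -> skip
r=71=1000111 popcount=4 -> skip
r=72=1001000 popcount=2 -> skip
r=73=1001001 popcount=3 -> skip
r=74=1001010 popcount=3 -> skip
r=75=1001011 popcount=4 -> skip
r=76=1001100 popcount=3 -> skip
Kept rows: 47 55 59 61 62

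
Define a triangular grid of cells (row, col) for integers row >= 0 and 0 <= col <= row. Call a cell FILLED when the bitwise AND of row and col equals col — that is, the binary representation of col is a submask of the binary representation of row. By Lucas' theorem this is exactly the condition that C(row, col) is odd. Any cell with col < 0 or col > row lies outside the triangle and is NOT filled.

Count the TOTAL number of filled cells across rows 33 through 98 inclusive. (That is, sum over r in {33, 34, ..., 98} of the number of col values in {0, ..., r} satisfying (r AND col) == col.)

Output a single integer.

r33=100001 pc2: +4 =4
r34=100010 pc2: +4 =8
r35=100011 pc3: +8 =16
r36=100100 pc2: +4 =20
r37=100101 pc3: +8 =28
r38=100110 pc3: +8 =36
r39=100111 pc4: +16 =52
r40=101000 pc2: +4 =56
r41=101001 pc3: +8 =64
r42=101010 pc3: +8 =72
r43=101011 pc4: +16 =88
r44=101100 pc3: +8 =96
r45=101101 pc4: +16 =112
r46=101110 pc4: +16 =128
r47=101111 pc5: +32 =160
r48=110000 pc2: +4 =164
r49=110001 pc3: +8 =172
r50=110010 pc3: +8 =180
r51=110011 pc4: +16 =196
r52=110100 pc3: +8 =204
r53=110101 pc4: +16 =220
r54=110110 pc4: +16 =236
r55=110111 pc5: +32 =268
r56=111000 pc3: +8 =276
r57=111001 pc4: +16 =292
r58=111010 pc4: +16 =308
r59=111011 pc5: +32 =340
r60=111100 pc4: +16 =356
r61=111101 pc5: +32 =388
r62=111110 pc5: +32 =420
r63=111111 pc6: +64 =484
r64=1000000 pc1: +2 =486
r65=1000001 pc2: +4 =490
r66=1000010 pc2: +4 =494
r67=1000011 pc3: +8 =502
r68=1000100 pc2: +4 =506
r69=1000101 pc3: +8 =514
r70=1000110 pc3: +8 =522
r71=1000111 pc4: +16 =538
r72=1001000 pc2: +4 =542
r73=1001001 pc3: +8 =550
r74=1001010 pc3: +8 =558
r75=1001011 pc4: +16 =574
r76=1001100 pc3: +8 =582
r77=1001101 pc4: +16 =598
r78=1001110 pc4: +16 =614
r79=1001111 pc5: +32 =646
r80=1010000 pc2: +4 =650
r81=1010001 pc3: +8 =658
r82=1010010 pc3: +8 =666
r83=1010011 pc4: +16 =682
r84=1010100 pc3: +8 =690
r85=1010101 pc4: +16 =706
r86=1010110 pc4: +16 =722
r87=1010111 pc5: +32 =754
r88=1011000 pc3: +8 =762
r89=1011001 pc4: +16 =778
r90=1011010 pc4: +16 =794
r91=1011011 pc5: +32 =826
r92=1011100 pc4: +16 =842
r93=1011101 pc5: +32 =874
r94=1011110 pc5: +32 =906
r95=1011111 pc6: +64 =970
r96=1100000 pc2: +4 =974
r97=1100001 pc3: +8 =982
r98=1100010 pc3: +8 =990

Answer: 990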